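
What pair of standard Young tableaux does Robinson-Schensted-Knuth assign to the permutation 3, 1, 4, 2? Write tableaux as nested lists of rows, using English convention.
Insert each entry of the permutation into P by Schensted row insertion, recording in Q the position of each new cell.

After inserting 3: P = [[3]].
After inserting 1: P = [[1], [3]].
After inserting 4: P = [[1, 4], [3]].
After inserting 2: P = [[1, 2], [3, 4]].

So P = [[1, 2], [3, 4]], Q = [[1, 3], [2, 4]].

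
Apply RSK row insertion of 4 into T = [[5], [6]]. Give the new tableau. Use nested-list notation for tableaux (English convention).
In row 1, 4 replaces 5 (the leftmost entry greater than 4); 5 is bumped to row 2. In row 2, 5 replaces 6 (the leftmost entry greater than 5); 6 is bumped to row 3. 6 starts a new row 3. The new tableau is [[4], [5], [6]].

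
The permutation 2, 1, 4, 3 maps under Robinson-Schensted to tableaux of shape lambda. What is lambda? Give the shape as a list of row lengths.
[2, 2]

Row-insert each entry into an empty tableau.

After inserting 2: P = [[2]].
After inserting 1: P = [[1], [2]].
After inserting 4: P = [[1, 4], [2]].
After inserting 3: P = [[1, 3], [2, 4]].

The final insertion tableau P = [[1, 3], [2, 4]] has shape [2, 2].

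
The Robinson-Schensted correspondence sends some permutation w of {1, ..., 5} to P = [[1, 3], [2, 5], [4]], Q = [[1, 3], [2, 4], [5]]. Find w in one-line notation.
4 2 5 3 1

Reverse the RSK construction: for i from n down to 1, find the cell of Q containing i, remove the entry at that cell from P, and reverse-bump it up through P; the value ejected from row 1 is w(i).

Step i=5: Q has 5 at row 3, column 1; remove 4 from row 3 of P and reverse-bump: 4 enters row 2 and ejects 2; 2 enters row 1 and ejects 1. So w(5) = 1. P is now [[2, 3], [4, 5]].
Step i=4: Q has 4 at row 2, column 2; remove 5 from row 2 of P and reverse-bump: 5 enters row 1 and ejects 3. So w(4) = 3. P is now [[2, 5], [4]].
Step i=3: Q has 3 at row 1, column 2; remove that cell from P, ejecting 5. So w(3) = 5. P is now [[2], [4]].
Step i=2: Q has 2 at row 2, column 1; remove 4 from row 2 of P and reverse-bump: 4 enters row 1 and ejects 2. So w(2) = 2. P is now [[4]].
Step i=1: Q has 1 at row 1, column 1; remove that cell from P, ejecting 4. So w(1) = 4. P is now [].

So w = 4 2 5 3 1.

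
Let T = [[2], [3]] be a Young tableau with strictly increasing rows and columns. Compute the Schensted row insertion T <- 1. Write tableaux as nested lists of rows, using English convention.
In row 1, 1 replaces 2 (the leftmost entry greater than 1); 2 is bumped to row 2. In row 2, 2 replaces 3 (the leftmost entry greater than 2); 3 is bumped to row 3. 3 starts a new row 3. The new tableau is [[1], [2], [3]].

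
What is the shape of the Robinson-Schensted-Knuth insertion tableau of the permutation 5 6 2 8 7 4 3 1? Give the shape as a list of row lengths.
[3, 2, 1, 1, 1]

Row-insert each entry into an empty tableau.

After inserting 5: P = [[5]].
After inserting 6: P = [[5, 6]].
After inserting 2: P = [[2, 6], [5]].
After inserting 8: P = [[2, 6, 8], [5]].
After inserting 7: P = [[2, 6, 7], [5, 8]].
After inserting 4: P = [[2, 4, 7], [5, 6], [8]].
After inserting 3: P = [[2, 3, 7], [4, 6], [5], [8]].
After inserting 1: P = [[1, 3, 7], [2, 6], [4], [5], [8]].

The final insertion tableau P = [[1, 3, 7], [2, 6], [4], [5], [8]] has shape [3, 2, 1, 1, 1].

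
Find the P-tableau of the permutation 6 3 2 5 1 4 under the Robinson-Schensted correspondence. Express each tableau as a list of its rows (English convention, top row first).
Insert 6: appended to row 1. P = [[6]].
Insert 3: 3 bumps 6 from row 1; 6 starts row 2. P = [[3], [6]].
Insert 2: 2 bumps 3 from row 1; 3 bumps 6 from row 2; 6 starts row 3. P = [[2], [3], [6]].
Insert 5: appended to row 1. P = [[2, 5], [3], [6]].
Insert 1: 1 bumps 2 from row 1; 2 bumps 3 from row 2; 3 bumps 6 from row 3; 6 starts row 4. P = [[1, 5], [2], [3], [6]].
Insert 4: 4 bumps 5 from row 1; 5 appends to row 2. P = [[1, 4], [2, 5], [3], [6]].

So P = [[1, 4], [2, 5], [3], [6]].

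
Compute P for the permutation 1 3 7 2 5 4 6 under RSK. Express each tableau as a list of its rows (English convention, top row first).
Insert 1: appended to row 1. P = [[1]].
Insert 3: appended to row 1. P = [[1, 3]].
Insert 7: appended to row 1. P = [[1, 3, 7]].
Insert 2: 2 bumps 3 from row 1; 3 starts row 2. P = [[1, 2, 7], [3]].
Insert 5: 5 bumps 7 from row 1; 7 appends to row 2. P = [[1, 2, 5], [3, 7]].
Insert 4: 4 bumps 5 from row 1; 5 bumps 7 from row 2; 7 starts row 3. P = [[1, 2, 4], [3, 5], [7]].
Insert 6: appended to row 1. P = [[1, 2, 4, 6], [3, 5], [7]].

So P = [[1, 2, 4, 6], [3, 5], [7]].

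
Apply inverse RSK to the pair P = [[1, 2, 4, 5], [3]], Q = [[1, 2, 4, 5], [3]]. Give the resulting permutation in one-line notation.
1 3 2 4 5

Reverse the RSK construction: for i from n down to 1, find the cell of Q containing i, remove the entry at that cell from P, and reverse-bump it up through P; the value ejected from row 1 is w(i).

Step i=5: Q has 5 at row 1, column 4; remove that cell from P, ejecting 5. So w(5) = 5. P is now [[1, 2, 4], [3]].
Step i=4: Q has 4 at row 1, column 3; remove that cell from P, ejecting 4. So w(4) = 4. P is now [[1, 2], [3]].
Step i=3: Q has 3 at row 2, column 1; remove 3 from row 2 of P and reverse-bump: 3 enters row 1 and ejects 2. So w(3) = 2. P is now [[1, 3]].
Step i=2: Q has 2 at row 1, column 2; remove that cell from P, ejecting 3. So w(2) = 3. P is now [[1]].
Step i=1: Q has 1 at row 1, column 1; remove that cell from P, ejecting 1. So w(1) = 1. P is now [].

So w = 1 3 2 4 5.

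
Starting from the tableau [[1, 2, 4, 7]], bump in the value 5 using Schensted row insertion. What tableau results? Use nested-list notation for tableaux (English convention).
In row 1, 5 replaces 7 (the leftmost entry greater than 5); 7 is bumped to row 2. 7 starts a new row 2. The new tableau is [[1, 2, 4, 5], [7]].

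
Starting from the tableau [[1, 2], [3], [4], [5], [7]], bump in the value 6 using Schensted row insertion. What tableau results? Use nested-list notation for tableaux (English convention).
6 is larger than every entry of row 1, so it is appended to row 1. The new tableau is [[1, 2, 6], [3], [4], [5], [7]].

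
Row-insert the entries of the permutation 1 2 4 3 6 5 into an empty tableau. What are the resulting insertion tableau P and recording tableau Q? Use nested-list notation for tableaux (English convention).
Insert each entry of the permutation into P by Schensted row insertion, recording in Q the position of each new cell.

Insert 1: appended to row 1. P = [[1]].
Insert 2: appended to row 1. P = [[1, 2]].
Insert 4: appended to row 1. P = [[1, 2, 4]].
Insert 3: 3 bumps 4 from row 1; 4 starts row 2. P = [[1, 2, 3], [4]].
Insert 6: appended to row 1. P = [[1, 2, 3, 6], [4]].
Insert 5: 5 bumps 6 from row 1; 6 appends to row 2. P = [[1, 2, 3, 5], [4, 6]].

So P = [[1, 2, 3, 5], [4, 6]], Q = [[1, 2, 3, 5], [4, 6]].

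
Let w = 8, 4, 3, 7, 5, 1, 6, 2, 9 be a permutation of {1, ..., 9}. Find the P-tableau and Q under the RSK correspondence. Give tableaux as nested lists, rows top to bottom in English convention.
Insert each entry of the permutation into P by Schensted row insertion, recording in Q the position of each new cell.

Insert 8: appended to row 1. P = [[8]].
Insert 4: 4 bumps 8 from row 1; 8 starts row 2. P = [[4], [8]].
Insert 3: 3 bumps 4 from row 1; 4 bumps 8 from row 2; 8 starts row 3. P = [[3], [4], [8]].
Insert 7: appended to row 1. P = [[3, 7], [4], [8]].
Insert 5: 5 bumps 7 from row 1; 7 appends to row 2. P = [[3, 5], [4, 7], [8]].
Insert 1: 1 bumps 3 from row 1; 3 bumps 4 from row 2; 4 bumps 8 from row 3; 8 starts row 4. P = [[1, 5], [3, 7], [4], [8]].
Insert 6: appended to row 1. P = [[1, 5, 6], [3, 7], [4], [8]].
Insert 2: 2 bumps 5 from row 1; 5 bumps 7 from row 2; 7 appends to row 3. P = [[1, 2, 6], [3, 5], [4, 7], [8]].
Insert 9: appended to row 1. P = [[1, 2, 6, 9], [3, 5], [4, 7], [8]].

So P = [[1, 2, 6, 9], [3, 5], [4, 7], [8]], Q = [[1, 4, 7, 9], [2, 5], [3, 8], [6]].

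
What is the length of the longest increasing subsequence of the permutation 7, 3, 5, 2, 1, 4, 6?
3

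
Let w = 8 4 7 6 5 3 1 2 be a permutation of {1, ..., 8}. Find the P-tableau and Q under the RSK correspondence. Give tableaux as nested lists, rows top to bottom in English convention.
P = [[1, 2], [3, 5], [4], [6], [7], [8]], Q = [[1, 3], [2, 8], [4], [5], [6], [7]]

Insert each entry of the permutation into P by Schensted row insertion, recording in Q the position of each new cell.

Insert 8: appended to row 1. P = [[8]], Q = [[1]].
Insert 4: 4 bumps 8 from row 1; 8 starts row 2. P = [[4], [8]], Q = [[1], [2]].
Insert 7: appended to row 1. P = [[4, 7], [8]], Q = [[1, 3], [2]].
Insert 6: 6 bumps 7 from row 1; 7 bumps 8 from row 2; 8 starts row 3. P = [[4, 6], [7], [8]], Q = [[1, 3], [2], [4]].
Insert 5: 5 bumps 6 from row 1; 6 bumps 7 from row 2; 7 bumps 8 from row 3; 8 starts row 4. P = [[4, 5], [6], [7], [8]], Q = [[1, 3], [2], [4], [5]].
Insert 3: 3 bumps 4 from row 1; 4 bumps 6 from row 2; 6 bumps 7 from row 3; 7 bumps 8 from row 4; 8 starts row 5. P = [[3, 5], [4], [6], [7], [8]], Q = [[1, 3], [2], [4], [5], [6]].
Insert 1: 1 bumps 3 from row 1; 3 bumps 4 from row 2; 4 bumps 6 from row 3; 6 bumps 7 from row 4; 7 bumps 8 from row 5; 8 starts row 6. P = [[1, 5], [3], [4], [6], [7], [8]], Q = [[1, 3], [2], [4], [5], [6], [7]].
Insert 2: 2 bumps 5 from row 1; 5 appends to row 2. P = [[1, 2], [3, 5], [4], [6], [7], [8]], Q = [[1, 3], [2, 8], [4], [5], [6], [7]].

So P = [[1, 2], [3, 5], [4], [6], [7], [8]], Q = [[1, 3], [2, 8], [4], [5], [6], [7]].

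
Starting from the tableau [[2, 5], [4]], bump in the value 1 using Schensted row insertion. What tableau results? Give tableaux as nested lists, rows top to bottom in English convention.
[[1, 5], [2], [4]]

In row 1, 1 replaces 2 (the leftmost entry greater than 1); 2 is bumped to row 2. In row 2, 2 replaces 4 (the leftmost entry greater than 2); 4 is bumped to row 3. 4 starts a new row 3. The new tableau is [[1, 5], [2], [4]].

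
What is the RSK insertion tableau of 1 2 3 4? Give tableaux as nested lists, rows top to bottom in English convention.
Insert 1: appended to row 1. P = [[1]].
Insert 2: appended to row 1. P = [[1, 2]].
Insert 3: appended to row 1. P = [[1, 2, 3]].
Insert 4: appended to row 1. P = [[1, 2, 3, 4]].

So P = [[1, 2, 3, 4]].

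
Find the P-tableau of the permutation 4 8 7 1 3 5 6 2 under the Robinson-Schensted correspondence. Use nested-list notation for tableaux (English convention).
Insert 4: appended to row 1. P = [[4]].
Insert 8: appended to row 1. P = [[4, 8]].
Insert 7: 7 bumps 8 from row 1; 8 starts row 2. P = [[4, 7], [8]].
Insert 1: 1 bumps 4 from row 1; 4 bumps 8 from row 2; 8 starts row 3. P = [[1, 7], [4], [8]].
Insert 3: 3 bumps 7 from row 1; 7 appends to row 2. P = [[1, 3], [4, 7], [8]].
Insert 5: appended to row 1. P = [[1, 3, 5], [4, 7], [8]].
Insert 6: appended to row 1. P = [[1, 3, 5, 6], [4, 7], [8]].
Insert 2: 2 bumps 3 from row 1; 3 bumps 4 from row 2; 4 bumps 8 from row 3; 8 starts row 4. P = [[1, 2, 5, 6], [3, 7], [4], [8]].

So P = [[1, 2, 5, 6], [3, 7], [4], [8]].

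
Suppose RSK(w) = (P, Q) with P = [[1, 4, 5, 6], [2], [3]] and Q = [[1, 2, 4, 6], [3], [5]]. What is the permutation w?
3 4 2 5 1 6

Reverse the RSK construction: for i from n down to 1, find the cell of Q containing i, remove the entry at that cell from P, and reverse-bump it up through P; the value ejected from row 1 is w(i).

Step i=6: Q has 6 at row 1, column 4; remove that cell from P, ejecting 6. So w(6) = 6. P is now [[1, 4, 5], [2], [3]].
Step i=5: Q has 5 at row 3, column 1; remove 3 from row 3 of P and reverse-bump: 3 enters row 2 and ejects 2; 2 enters row 1 and ejects 1. So w(5) = 1. P is now [[2, 4, 5], [3]].
Step i=4: Q has 4 at row 1, column 3; remove that cell from P, ejecting 5. So w(4) = 5. P is now [[2, 4], [3]].
Step i=3: Q has 3 at row 2, column 1; remove 3 from row 2 of P and reverse-bump: 3 enters row 1 and ejects 2. So w(3) = 2. P is now [[3, 4]].
Step i=2: Q has 2 at row 1, column 2; remove that cell from P, ejecting 4. So w(2) = 4. P is now [[3]].
Step i=1: Q has 1 at row 1, column 1; remove that cell from P, ejecting 3. So w(1) = 3. P is now [].

So w = 3 4 2 5 1 6.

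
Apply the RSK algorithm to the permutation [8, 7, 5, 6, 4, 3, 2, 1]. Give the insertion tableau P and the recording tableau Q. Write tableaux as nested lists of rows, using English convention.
P = [[1, 6], [2], [3], [4], [5], [7], [8]], Q = [[1, 4], [2], [3], [5], [6], [7], [8]]

Insert each entry of the permutation into P by Schensted row insertion, recording in Q the position of each new cell.

Insert 8: appended to row 1. P = [[8]].
Insert 7: 7 bumps 8 from row 1; 8 starts row 2. P = [[7], [8]].
Insert 5: 5 bumps 7 from row 1; 7 bumps 8 from row 2; 8 starts row 3. P = [[5], [7], [8]].
Insert 6: appended to row 1. P = [[5, 6], [7], [8]].
Insert 4: 4 bumps 5 from row 1; 5 bumps 7 from row 2; 7 bumps 8 from row 3; 8 starts row 4. P = [[4, 6], [5], [7], [8]].
Insert 3: 3 bumps 4 from row 1; 4 bumps 5 from row 2; 5 bumps 7 from row 3; 7 bumps 8 from row 4; 8 starts row 5. P = [[3, 6], [4], [5], [7], [8]].
Insert 2: 2 bumps 3 from row 1; 3 bumps 4 from row 2; 4 bumps 5 from row 3; 5 bumps 7 from row 4; 7 bumps 8 from row 5; 8 starts row 6. P = [[2, 6], [3], [4], [5], [7], [8]].
Insert 1: 1 bumps 2 from row 1; 2 bumps 3 from row 2; 3 bumps 4 from row 3; 4 bumps 5 from row 4; 5 bumps 7 from row 5; 7 bumps 8 from row 6; 8 starts row 7. P = [[1, 6], [2], [3], [4], [5], [7], [8]].

So P = [[1, 6], [2], [3], [4], [5], [7], [8]], Q = [[1, 4], [2], [3], [5], [6], [7], [8]].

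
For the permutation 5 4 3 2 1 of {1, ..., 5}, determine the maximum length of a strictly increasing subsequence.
1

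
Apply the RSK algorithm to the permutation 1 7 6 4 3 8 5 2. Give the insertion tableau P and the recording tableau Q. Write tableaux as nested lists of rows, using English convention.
P = [[1, 2, 5], [3, 8], [4], [6], [7]], Q = [[1, 2, 6], [3, 7], [4], [5], [8]]

Insert each entry of the permutation into P by Schensted row insertion, recording in Q the position of each new cell.

Insert 1: appended to row 1. P = [[1]].
Insert 7: appended to row 1. P = [[1, 7]].
Insert 6: 6 bumps 7 from row 1; 7 starts row 2. P = [[1, 6], [7]].
Insert 4: 4 bumps 6 from row 1; 6 bumps 7 from row 2; 7 starts row 3. P = [[1, 4], [6], [7]].
Insert 3: 3 bumps 4 from row 1; 4 bumps 6 from row 2; 6 bumps 7 from row 3; 7 starts row 4. P = [[1, 3], [4], [6], [7]].
Insert 8: appended to row 1. P = [[1, 3, 8], [4], [6], [7]].
Insert 5: 5 bumps 8 from row 1; 8 appends to row 2. P = [[1, 3, 5], [4, 8], [6], [7]].
Insert 2: 2 bumps 3 from row 1; 3 bumps 4 from row 2; 4 bumps 6 from row 3; 6 bumps 7 from row 4; 7 starts row 5. P = [[1, 2, 5], [3, 8], [4], [6], [7]].

So P = [[1, 2, 5], [3, 8], [4], [6], [7]], Q = [[1, 2, 6], [3, 7], [4], [5], [8]].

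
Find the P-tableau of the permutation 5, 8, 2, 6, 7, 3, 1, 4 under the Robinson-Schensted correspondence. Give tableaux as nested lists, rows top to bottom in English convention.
Insert 5: appended to row 1. P = [[5]].
Insert 8: appended to row 1. P = [[5, 8]].
Insert 2: 2 bumps 5 from row 1; 5 starts row 2. P = [[2, 8], [5]].
Insert 6: 6 bumps 8 from row 1; 8 appends to row 2. P = [[2, 6], [5, 8]].
Insert 7: appended to row 1. P = [[2, 6, 7], [5, 8]].
Insert 3: 3 bumps 6 from row 1; 6 bumps 8 from row 2; 8 starts row 3. P = [[2, 3, 7], [5, 6], [8]].
Insert 1: 1 bumps 2 from row 1; 2 bumps 5 from row 2; 5 bumps 8 from row 3; 8 starts row 4. P = [[1, 3, 7], [2, 6], [5], [8]].
Insert 4: 4 bumps 7 from row 1; 7 appends to row 2. P = [[1, 3, 4], [2, 6, 7], [5], [8]].

So P = [[1, 3, 4], [2, 6, 7], [5], [8]].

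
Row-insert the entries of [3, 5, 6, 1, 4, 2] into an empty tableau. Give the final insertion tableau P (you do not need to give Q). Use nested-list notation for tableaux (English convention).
Insert 3: appended to row 1. P = [[3]].
Insert 5: appended to row 1. P = [[3, 5]].
Insert 6: appended to row 1. P = [[3, 5, 6]].
Insert 1: 1 bumps 3 from row 1; 3 starts row 2. P = [[1, 5, 6], [3]].
Insert 4: 4 bumps 5 from row 1; 5 appends to row 2. P = [[1, 4, 6], [3, 5]].
Insert 2: 2 bumps 4 from row 1; 4 bumps 5 from row 2; 5 starts row 3. P = [[1, 2, 6], [3, 4], [5]].

So P = [[1, 2, 6], [3, 4], [5]].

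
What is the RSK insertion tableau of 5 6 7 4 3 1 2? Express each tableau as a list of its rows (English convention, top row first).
Insert 5: appended to row 1. P = [[5]].
Insert 6: appended to row 1. P = [[5, 6]].
Insert 7: appended to row 1. P = [[5, 6, 7]].
Insert 4: 4 bumps 5 from row 1; 5 starts row 2. P = [[4, 6, 7], [5]].
Insert 3: 3 bumps 4 from row 1; 4 bumps 5 from row 2; 5 starts row 3. P = [[3, 6, 7], [4], [5]].
Insert 1: 1 bumps 3 from row 1; 3 bumps 4 from row 2; 4 bumps 5 from row 3; 5 starts row 4. P = [[1, 6, 7], [3], [4], [5]].
Insert 2: 2 bumps 6 from row 1; 6 appends to row 2. P = [[1, 2, 7], [3, 6], [4], [5]].

So P = [[1, 2, 7], [3, 6], [4], [5]].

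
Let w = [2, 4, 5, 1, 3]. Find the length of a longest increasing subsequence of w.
3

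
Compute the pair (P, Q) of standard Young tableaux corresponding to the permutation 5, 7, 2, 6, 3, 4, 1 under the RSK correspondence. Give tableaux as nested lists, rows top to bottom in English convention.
P = [[1, 3, 4], [2, 6], [5], [7]], Q = [[1, 2, 6], [3, 4], [5], [7]]

Insert each entry of the permutation into P by Schensted row insertion, recording in Q the position of each new cell.

After inserting 5: P = [[5]].
After inserting 7: P = [[5, 7]].
After inserting 2: P = [[2, 7], [5]].
After inserting 6: P = [[2, 6], [5, 7]].
After inserting 3: P = [[2, 3], [5, 6], [7]].
After inserting 4: P = [[2, 3, 4], [5, 6], [7]].
After inserting 1: P = [[1, 3, 4], [2, 6], [5], [7]].

So P = [[1, 3, 4], [2, 6], [5], [7]], Q = [[1, 2, 6], [3, 4], [5], [7]].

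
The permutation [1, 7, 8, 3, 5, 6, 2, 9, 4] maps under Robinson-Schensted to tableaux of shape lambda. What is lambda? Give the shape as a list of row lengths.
[5, 2, 2]

Row-insert each entry into an empty tableau.

After inserting 1: P = [[1]].
After inserting 7: P = [[1, 7]].
After inserting 8: P = [[1, 7, 8]].
After inserting 3: P = [[1, 3, 8], [7]].
After inserting 5: P = [[1, 3, 5], [7, 8]].
After inserting 6: P = [[1, 3, 5, 6], [7, 8]].
After inserting 2: P = [[1, 2, 5, 6], [3, 8], [7]].
After inserting 9: P = [[1, 2, 5, 6, 9], [3, 8], [7]].
After inserting 4: P = [[1, 2, 4, 6, 9], [3, 5], [7, 8]].

The final insertion tableau P = [[1, 2, 4, 6, 9], [3, 5], [7, 8]] has shape [5, 2, 2].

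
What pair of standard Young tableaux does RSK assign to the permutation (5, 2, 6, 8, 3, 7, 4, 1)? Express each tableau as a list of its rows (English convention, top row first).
P = [[1, 3, 4], [2, 6, 7], [5], [8]], Q = [[1, 3, 4], [2, 5, 6], [7], [8]]

Insert each entry of the permutation into P by Schensted row insertion, recording in Q the position of each new cell.

Insert 5: appended to row 1. P = [[5]], Q = [[1]].
Insert 2: 2 bumps 5 from row 1; 5 starts row 2. P = [[2], [5]], Q = [[1], [2]].
Insert 6: appended to row 1. P = [[2, 6], [5]], Q = [[1, 3], [2]].
Insert 8: appended to row 1. P = [[2, 6, 8], [5]], Q = [[1, 3, 4], [2]].
Insert 3: 3 bumps 6 from row 1; 6 appends to row 2. P = [[2, 3, 8], [5, 6]], Q = [[1, 3, 4], [2, 5]].
Insert 7: 7 bumps 8 from row 1; 8 appends to row 2. P = [[2, 3, 7], [5, 6, 8]], Q = [[1, 3, 4], [2, 5, 6]].
Insert 4: 4 bumps 7 from row 1; 7 bumps 8 from row 2; 8 starts row 3. P = [[2, 3, 4], [5, 6, 7], [8]], Q = [[1, 3, 4], [2, 5, 6], [7]].
Insert 1: 1 bumps 2 from row 1; 2 bumps 5 from row 2; 5 bumps 8 from row 3; 8 starts row 4. P = [[1, 3, 4], [2, 6, 7], [5], [8]], Q = [[1, 3, 4], [2, 5, 6], [7], [8]].

So P = [[1, 3, 4], [2, 6, 7], [5], [8]], Q = [[1, 3, 4], [2, 5, 6], [7], [8]].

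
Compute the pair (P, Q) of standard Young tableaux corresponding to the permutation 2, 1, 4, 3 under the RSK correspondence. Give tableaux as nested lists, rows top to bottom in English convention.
P = [[1, 3], [2, 4]], Q = [[1, 3], [2, 4]]

Insert each entry of the permutation into P by Schensted row insertion, recording in Q the position of each new cell.

After inserting 2: P = [[2]].
After inserting 1: P = [[1], [2]].
After inserting 4: P = [[1, 4], [2]].
After inserting 3: P = [[1, 3], [2, 4]].

So P = [[1, 3], [2, 4]], Q = [[1, 3], [2, 4]].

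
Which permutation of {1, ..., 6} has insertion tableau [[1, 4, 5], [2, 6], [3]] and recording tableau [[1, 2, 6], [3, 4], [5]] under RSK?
3 6 2 4 1 5

Reverse the RSK construction: for i from n down to 1, find the cell of Q containing i, remove the entry at that cell from P, and reverse-bump it up through P; the value ejected from row 1 is w(i).

Step i=6: Q has 6 at row 1, column 3; remove that cell from P, ejecting 5. So w(6) = 5. P is now [[1, 4], [2, 6], [3]].
Step i=5: Q has 5 at row 3, column 1; remove 3 from row 3 of P and reverse-bump: 3 enters row 2 and ejects 2; 2 enters row 1 and ejects 1. So w(5) = 1. P is now [[2, 4], [3, 6]].
Step i=4: Q has 4 at row 2, column 2; remove 6 from row 2 of P and reverse-bump: 6 enters row 1 and ejects 4. So w(4) = 4. P is now [[2, 6], [3]].
Step i=3: Q has 3 at row 2, column 1; remove 3 from row 2 of P and reverse-bump: 3 enters row 1 and ejects 2. So w(3) = 2. P is now [[3, 6]].
Step i=2: Q has 2 at row 1, column 2; remove that cell from P, ejecting 6. So w(2) = 6. P is now [[3]].
Step i=1: Q has 1 at row 1, column 1; remove that cell from P, ejecting 3. So w(1) = 3. P is now [].

So w = 3 6 2 4 1 5.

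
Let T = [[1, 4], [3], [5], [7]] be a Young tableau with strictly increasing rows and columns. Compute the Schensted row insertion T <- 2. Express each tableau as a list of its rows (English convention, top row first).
In row 1, 2 replaces 4 (the leftmost entry greater than 2); 4 is bumped to row 2. 4 is appended to row 2. The new tableau is [[1, 2], [3, 4], [5], [7]].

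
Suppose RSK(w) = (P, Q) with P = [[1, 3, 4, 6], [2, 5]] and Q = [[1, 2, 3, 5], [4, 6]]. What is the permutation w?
2 3 5 1 6 4

Reverse RSK: for i = n, n-1, ..., 1, locate i in Q, remove the corresponding corner cell from P, and reverse-bump its entry up through P; the value ejected from row 1 is w(i).

So w = 2 3 5 1 6 4.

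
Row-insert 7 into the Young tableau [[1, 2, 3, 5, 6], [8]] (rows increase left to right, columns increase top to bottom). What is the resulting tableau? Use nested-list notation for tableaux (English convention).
7 is larger than every entry of row 1, so it is appended to row 1. The new tableau is [[1, 2, 3, 5, 6, 7], [8]].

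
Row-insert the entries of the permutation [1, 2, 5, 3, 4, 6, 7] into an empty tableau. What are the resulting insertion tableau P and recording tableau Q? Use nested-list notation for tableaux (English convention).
P = [[1, 2, 3, 4, 6, 7], [5]], Q = [[1, 2, 3, 5, 6, 7], [4]]

Insert each entry of the permutation into P by Schensted row insertion, recording in Q the position of each new cell.

Insert 1: appended to row 1. P = [[1]].
Insert 2: appended to row 1. P = [[1, 2]].
Insert 5: appended to row 1. P = [[1, 2, 5]].
Insert 3: 3 bumps 5 from row 1; 5 starts row 2. P = [[1, 2, 3], [5]].
Insert 4: appended to row 1. P = [[1, 2, 3, 4], [5]].
Insert 6: appended to row 1. P = [[1, 2, 3, 4, 6], [5]].
Insert 7: appended to row 1. P = [[1, 2, 3, 4, 6, 7], [5]].

So P = [[1, 2, 3, 4, 6, 7], [5]], Q = [[1, 2, 3, 5, 6, 7], [4]].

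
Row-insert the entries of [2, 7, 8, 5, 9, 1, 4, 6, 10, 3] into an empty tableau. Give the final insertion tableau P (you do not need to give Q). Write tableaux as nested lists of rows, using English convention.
Insert 2: appended to row 1. P = [[2]].
Insert 7: appended to row 1. P = [[2, 7]].
Insert 8: appended to row 1. P = [[2, 7, 8]].
Insert 5: 5 bumps 7 from row 1; 7 starts row 2. P = [[2, 5, 8], [7]].
Insert 9: appended to row 1. P = [[2, 5, 8, 9], [7]].
Insert 1: 1 bumps 2 from row 1; 2 bumps 7 from row 2; 7 starts row 3. P = [[1, 5, 8, 9], [2], [7]].
Insert 4: 4 bumps 5 from row 1; 5 appends to row 2. P = [[1, 4, 8, 9], [2, 5], [7]].
Insert 6: 6 bumps 8 from row 1; 8 appends to row 2. P = [[1, 4, 6, 9], [2, 5, 8], [7]].
Insert 10: appended to row 1. P = [[1, 4, 6, 9, 10], [2, 5, 8], [7]].
Insert 3: 3 bumps 4 from row 1; 4 bumps 5 from row 2; 5 bumps 7 from row 3; 7 starts row 4. P = [[1, 3, 6, 9, 10], [2, 4, 8], [5], [7]].

So P = [[1, 3, 6, 9, 10], [2, 4, 8], [5], [7]].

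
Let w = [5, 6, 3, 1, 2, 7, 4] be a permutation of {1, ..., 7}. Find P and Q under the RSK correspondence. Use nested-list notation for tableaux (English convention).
P = [[1, 2, 4], [3, 6, 7], [5]], Q = [[1, 2, 6], [3, 5, 7], [4]]

Insert each entry of the permutation into P by Schensted row insertion, recording in Q the position of each new cell.

Insert 5: appended to row 1. P = [[5]].
Insert 6: appended to row 1. P = [[5, 6]].
Insert 3: 3 bumps 5 from row 1; 5 starts row 2. P = [[3, 6], [5]].
Insert 1: 1 bumps 3 from row 1; 3 bumps 5 from row 2; 5 starts row 3. P = [[1, 6], [3], [5]].
Insert 2: 2 bumps 6 from row 1; 6 appends to row 2. P = [[1, 2], [3, 6], [5]].
Insert 7: appended to row 1. P = [[1, 2, 7], [3, 6], [5]].
Insert 4: 4 bumps 7 from row 1; 7 appends to row 2. P = [[1, 2, 4], [3, 6, 7], [5]].

So P = [[1, 2, 4], [3, 6, 7], [5]], Q = [[1, 2, 6], [3, 5, 7], [4]].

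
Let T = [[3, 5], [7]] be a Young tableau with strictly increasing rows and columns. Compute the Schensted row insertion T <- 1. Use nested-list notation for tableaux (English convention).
[[1, 5], [3], [7]]

In row 1, 1 replaces 3 (the leftmost entry greater than 1); 3 is bumped to row 2. In row 2, 3 replaces 7 (the leftmost entry greater than 3); 7 is bumped to row 3. 7 starts a new row 3. The new tableau is [[1, 5], [3], [7]].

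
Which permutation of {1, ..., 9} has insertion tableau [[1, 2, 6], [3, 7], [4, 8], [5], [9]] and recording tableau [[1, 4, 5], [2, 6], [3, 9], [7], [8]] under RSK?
9 5 1 4 8 7 3 2 6

Reverse the RSK construction: for i from n down to 1, find the cell of Q containing i, remove the entry at that cell from P, and reverse-bump it up through P; the value ejected from row 1 is w(i).

Step i=9: Q has 9 at row 3, column 2; remove 8 from row 3 of P and reverse-bump: 8 enters row 2 and ejects 7; 7 enters row 1 and ejects 6. So w(9) = 6. P is now [[1, 2, 7], [3, 8], [4], [5], [9]].
Step i=8: Q has 8 at row 5, column 1; remove 9 from row 5 of P and reverse-bump: 9 enters row 4 and ejects 5; 5 enters row 3 and ejects 4; 4 enters row 2 and ejects 3; 3 enters row 1 and ejects 2. So w(8) = 2. P is now [[1, 3, 7], [4, 8], [5], [9]].
Step i=7: Q has 7 at row 4, column 1; remove 9 from row 4 of P and reverse-bump: 9 enters row 3 and ejects 5; 5 enters row 2 and ejects 4; 4 enters row 1 and ejects 3. So w(7) = 3. P is now [[1, 4, 7], [5, 8], [9]].
Step i=6: Q has 6 at row 2, column 2; remove 8 from row 2 of P and reverse-bump: 8 enters row 1 and ejects 7. So w(6) = 7. P is now [[1, 4, 8], [5], [9]].
Step i=5: Q has 5 at row 1, column 3; remove that cell from P, ejecting 8. So w(5) = 8. P is now [[1, 4], [5], [9]].
Step i=4: Q has 4 at row 1, column 2; remove that cell from P, ejecting 4. So w(4) = 4. P is now [[1], [5], [9]].
Step i=3: Q has 3 at row 3, column 1; remove 9 from row 3 of P and reverse-bump: 9 enters row 2 and ejects 5; 5 enters row 1 and ejects 1. So w(3) = 1. P is now [[5], [9]].
Step i=2: Q has 2 at row 2, column 1; remove 9 from row 2 of P and reverse-bump: 9 enters row 1 and ejects 5. So w(2) = 5. P is now [[9]].
Step i=1: Q has 1 at row 1, column 1; remove that cell from P, ejecting 9. So w(1) = 9. P is now [].

So w = 9 5 1 4 8 7 3 2 6.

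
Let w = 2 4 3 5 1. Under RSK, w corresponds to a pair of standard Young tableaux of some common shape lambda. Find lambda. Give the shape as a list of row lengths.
[3, 1, 1]

Row-insert each entry into an empty tableau.

After inserting 2: P = [[2]].
After inserting 4: P = [[2, 4]].
After inserting 3: P = [[2, 3], [4]].
After inserting 5: P = [[2, 3, 5], [4]].
After inserting 1: P = [[1, 3, 5], [2], [4]].

The final insertion tableau P = [[1, 3, 5], [2], [4]] has shape [3, 1, 1].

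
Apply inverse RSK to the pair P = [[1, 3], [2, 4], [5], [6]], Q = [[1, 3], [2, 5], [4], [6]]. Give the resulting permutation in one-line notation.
Reverse RSK: for i = n, n-1, ..., 1, locate i in Q, remove the corresponding corner cell from P, and reverse-bump its entry up through P; the value ejected from row 1 is w(i).

So w = 6 2 5 1 4 3.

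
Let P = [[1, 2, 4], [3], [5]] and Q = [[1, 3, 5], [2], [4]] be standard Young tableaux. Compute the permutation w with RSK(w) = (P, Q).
5 1 3 2 4

Reverse the RSK construction: for i from n down to 1, find the cell of Q containing i, remove the entry at that cell from P, and reverse-bump it up through P; the value ejected from row 1 is w(i).

Step i=5: Q has 5 at row 1, column 3; remove that cell from P, ejecting 4. So w(5) = 4. P is now [[1, 2], [3], [5]].
Step i=4: Q has 4 at row 3, column 1; remove 5 from row 3 of P and reverse-bump: 5 enters row 2 and ejects 3; 3 enters row 1 and ejects 2. So w(4) = 2. P is now [[1, 3], [5]].
Step i=3: Q has 3 at row 1, column 2; remove that cell from P, ejecting 3. So w(3) = 3. P is now [[1], [5]].
Step i=2: Q has 2 at row 2, column 1; remove 5 from row 2 of P and reverse-bump: 5 enters row 1 and ejects 1. So w(2) = 1. P is now [[5]].
Step i=1: Q has 1 at row 1, column 1; remove that cell from P, ejecting 5. So w(1) = 5. P is now [].

So w = 5 1 3 2 4.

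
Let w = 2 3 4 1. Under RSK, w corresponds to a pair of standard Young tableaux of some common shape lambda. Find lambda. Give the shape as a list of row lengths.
[3, 1]

Row-insert each entry into an empty tableau.

After inserting 2: P = [[2]].
After inserting 3: P = [[2, 3]].
After inserting 4: P = [[2, 3, 4]].
After inserting 1: P = [[1, 3, 4], [2]].

The final insertion tableau P = [[1, 3, 4], [2]] has shape [3, 1].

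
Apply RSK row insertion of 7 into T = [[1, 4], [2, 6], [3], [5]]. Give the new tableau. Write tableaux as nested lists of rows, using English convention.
7 is larger than every entry of row 1, so it is appended to row 1. The new tableau is [[1, 4, 7], [2, 6], [3], [5]].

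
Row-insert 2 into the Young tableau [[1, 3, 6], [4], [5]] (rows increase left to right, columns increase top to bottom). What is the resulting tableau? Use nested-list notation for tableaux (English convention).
In row 1, 2 replaces 3 (the leftmost entry greater than 2); 3 is bumped to row 2. In row 2, 3 replaces 4 (the leftmost entry greater than 3); 4 is bumped to row 3. In row 3, 4 replaces 5 (the leftmost entry greater than 4); 5 is bumped to row 4. 5 starts a new row 4. The new tableau is [[1, 2, 6], [3], [4], [5]].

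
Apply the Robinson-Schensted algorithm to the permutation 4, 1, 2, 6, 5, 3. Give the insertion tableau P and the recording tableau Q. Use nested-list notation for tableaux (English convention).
Insert each entry of the permutation into P by Schensted row insertion, recording in Q the position of each new cell.

Insert 4: appended to row 1. P = [[4]].
Insert 1: 1 bumps 4 from row 1; 4 starts row 2. P = [[1], [4]].
Insert 2: appended to row 1. P = [[1, 2], [4]].
Insert 6: appended to row 1. P = [[1, 2, 6], [4]].
Insert 5: 5 bumps 6 from row 1; 6 appends to row 2. P = [[1, 2, 5], [4, 6]].
Insert 3: 3 bumps 5 from row 1; 5 bumps 6 from row 2; 6 starts row 3. P = [[1, 2, 3], [4, 5], [6]].

So P = [[1, 2, 3], [4, 5], [6]], Q = [[1, 3, 4], [2, 5], [6]].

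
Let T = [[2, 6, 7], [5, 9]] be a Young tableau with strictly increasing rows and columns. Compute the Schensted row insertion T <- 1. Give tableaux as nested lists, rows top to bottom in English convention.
In row 1, 1 replaces 2 (the leftmost entry greater than 1); 2 is bumped to row 2. In row 2, 2 replaces 5 (the leftmost entry greater than 2); 5 is bumped to row 3. 5 starts a new row 3. The new tableau is [[1, 6, 7], [2, 9], [5]].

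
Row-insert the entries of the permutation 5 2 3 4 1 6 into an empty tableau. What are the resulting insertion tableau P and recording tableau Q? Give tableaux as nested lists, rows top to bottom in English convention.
P = [[1, 3, 4, 6], [2], [5]], Q = [[1, 3, 4, 6], [2], [5]]

Insert each entry of the permutation into P by Schensted row insertion, recording in Q the position of each new cell.

After inserting 5: P = [[5]].
After inserting 2: P = [[2], [5]].
After inserting 3: P = [[2, 3], [5]].
After inserting 4: P = [[2, 3, 4], [5]].
After inserting 1: P = [[1, 3, 4], [2], [5]].
After inserting 6: P = [[1, 3, 4, 6], [2], [5]].

So P = [[1, 3, 4, 6], [2], [5]], Q = [[1, 3, 4, 6], [2], [5]].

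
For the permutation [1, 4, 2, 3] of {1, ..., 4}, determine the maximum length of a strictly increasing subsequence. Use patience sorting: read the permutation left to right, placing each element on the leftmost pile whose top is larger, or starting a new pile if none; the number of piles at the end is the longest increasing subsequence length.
1: new pile. tops = [1]
4: new pile. tops = [1, 4]
2: onto pile 2 (replacing 4). tops = [1, 2]
3: new pile. tops = [1, 2, 3]

3 piles, so the longest increasing subsequence has length 3.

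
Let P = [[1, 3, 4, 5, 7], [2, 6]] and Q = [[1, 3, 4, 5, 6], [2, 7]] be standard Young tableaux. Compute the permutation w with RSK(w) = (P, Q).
Reverse the RSK construction: for i from n down to 1, find the cell of Q containing i, remove the entry at that cell from P, and reverse-bump it up through P; the value ejected from row 1 is w(i).

Step i=7: Q has 7 at row 2, column 2; remove 6 from row 2 of P and reverse-bump: 6 enters row 1 and ejects 5. So w(7) = 5. P is now [[1, 3, 4, 6, 7], [2]].
Step i=6: Q has 6 at row 1, column 5; remove that cell from P, ejecting 7. So w(6) = 7. P is now [[1, 3, 4, 6], [2]].
Step i=5: Q has 5 at row 1, column 4; remove that cell from P, ejecting 6. So w(5) = 6. P is now [[1, 3, 4], [2]].
Step i=4: Q has 4 at row 1, column 3; remove that cell from P, ejecting 4. So w(4) = 4. P is now [[1, 3], [2]].
Step i=3: Q has 3 at row 1, column 2; remove that cell from P, ejecting 3. So w(3) = 3. P is now [[1], [2]].
Step i=2: Q has 2 at row 2, column 1; remove 2 from row 2 of P and reverse-bump: 2 enters row 1 and ejects 1. So w(2) = 1. P is now [[2]].
Step i=1: Q has 1 at row 1, column 1; remove that cell from P, ejecting 2. So w(1) = 2. P is now [].

So w = 2 1 3 4 6 7 5.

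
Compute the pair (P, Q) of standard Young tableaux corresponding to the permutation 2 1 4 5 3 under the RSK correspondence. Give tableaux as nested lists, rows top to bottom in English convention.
Insert each entry of the permutation into P by Schensted row insertion, recording in Q the position of each new cell.

After inserting 2: P = [[2]].
After inserting 1: P = [[1], [2]].
After inserting 4: P = [[1, 4], [2]].
After inserting 5: P = [[1, 4, 5], [2]].
After inserting 3: P = [[1, 3, 5], [2, 4]].

So P = [[1, 3, 5], [2, 4]], Q = [[1, 3, 4], [2, 5]].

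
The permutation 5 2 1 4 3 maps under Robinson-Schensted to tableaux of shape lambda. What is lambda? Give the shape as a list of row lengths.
[2, 2, 1]

Row-insert each entry into an empty tableau.

After inserting 5: P = [[5]].
After inserting 2: P = [[2], [5]].
After inserting 1: P = [[1], [2], [5]].
After inserting 4: P = [[1, 4], [2], [5]].
After inserting 3: P = [[1, 3], [2, 4], [5]].

The final insertion tableau P = [[1, 3], [2, 4], [5]] has shape [2, 2, 1].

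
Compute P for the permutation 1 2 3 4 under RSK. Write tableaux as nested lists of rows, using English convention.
P = [[1, 2, 3, 4]]

Insert 1: appended to row 1. P = [[1]].
Insert 2: appended to row 1. P = [[1, 2]].
Insert 3: appended to row 1. P = [[1, 2, 3]].
Insert 4: appended to row 1. P = [[1, 2, 3, 4]].

So P = [[1, 2, 3, 4]].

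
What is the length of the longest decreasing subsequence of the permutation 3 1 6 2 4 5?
2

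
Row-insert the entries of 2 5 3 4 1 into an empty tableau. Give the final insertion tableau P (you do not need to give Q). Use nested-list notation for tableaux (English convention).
P = [[1, 3, 4], [2], [5]]

Insert 2: appended to row 1. P = [[2]].
Insert 5: appended to row 1. P = [[2, 5]].
Insert 3: 3 bumps 5 from row 1; 5 starts row 2. P = [[2, 3], [5]].
Insert 4: appended to row 1. P = [[2, 3, 4], [5]].
Insert 1: 1 bumps 2 from row 1; 2 bumps 5 from row 2; 5 starts row 3. P = [[1, 3, 4], [2], [5]].

So P = [[1, 3, 4], [2], [5]].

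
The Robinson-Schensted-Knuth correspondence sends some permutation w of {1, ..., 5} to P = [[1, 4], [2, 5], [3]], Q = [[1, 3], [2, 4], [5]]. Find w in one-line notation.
Reverse the RSK construction: for i from n down to 1, find the cell of Q containing i, remove the entry at that cell from P, and reverse-bump it up through P; the value ejected from row 1 is w(i).

Step i=5: Q has 5 at row 3, column 1; remove 3 from row 3 of P and reverse-bump: 3 enters row 2 and ejects 2; 2 enters row 1 and ejects 1. So w(5) = 1. P is now [[2, 4], [3, 5]].
Step i=4: Q has 4 at row 2, column 2; remove 5 from row 2 of P and reverse-bump: 5 enters row 1 and ejects 4. So w(4) = 4. P is now [[2, 5], [3]].
Step i=3: Q has 3 at row 1, column 2; remove that cell from P, ejecting 5. So w(3) = 5. P is now [[2], [3]].
Step i=2: Q has 2 at row 2, column 1; remove 3 from row 2 of P and reverse-bump: 3 enters row 1 and ejects 2. So w(2) = 2. P is now [[3]].
Step i=1: Q has 1 at row 1, column 1; remove that cell from P, ejecting 3. So w(1) = 3. P is now [].

So w = 3 2 5 4 1.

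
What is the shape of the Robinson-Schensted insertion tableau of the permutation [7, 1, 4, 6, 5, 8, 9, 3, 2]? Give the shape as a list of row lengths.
Row-insert each entry into an empty tableau.

After inserting 7: P = [[7]].
After inserting 1: P = [[1], [7]].
After inserting 4: P = [[1, 4], [7]].
After inserting 6: P = [[1, 4, 6], [7]].
After inserting 5: P = [[1, 4, 5], [6], [7]].
After inserting 8: P = [[1, 4, 5, 8], [6], [7]].
After inserting 9: P = [[1, 4, 5, 8, 9], [6], [7]].
After inserting 3: P = [[1, 3, 5, 8, 9], [4], [6], [7]].
After inserting 2: P = [[1, 2, 5, 8, 9], [3], [4], [6], [7]].

The final insertion tableau P = [[1, 2, 5, 8, 9], [3], [4], [6], [7]] has shape [5, 1, 1, 1, 1].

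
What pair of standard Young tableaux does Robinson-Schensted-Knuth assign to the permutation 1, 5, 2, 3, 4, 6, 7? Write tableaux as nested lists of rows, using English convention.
P = [[1, 2, 3, 4, 6, 7], [5]], Q = [[1, 2, 4, 5, 6, 7], [3]]

Insert each entry of the permutation into P by Schensted row insertion, recording in Q the position of each new cell.

Insert 1: appended to row 1. P = [[1]], Q = [[1]].
Insert 5: appended to row 1. P = [[1, 5]], Q = [[1, 2]].
Insert 2: 2 bumps 5 from row 1; 5 starts row 2. P = [[1, 2], [5]], Q = [[1, 2], [3]].
Insert 3: appended to row 1. P = [[1, 2, 3], [5]], Q = [[1, 2, 4], [3]].
Insert 4: appended to row 1. P = [[1, 2, 3, 4], [5]], Q = [[1, 2, 4, 5], [3]].
Insert 6: appended to row 1. P = [[1, 2, 3, 4, 6], [5]], Q = [[1, 2, 4, 5, 6], [3]].
Insert 7: appended to row 1. P = [[1, 2, 3, 4, 6, 7], [5]], Q = [[1, 2, 4, 5, 6, 7], [3]].

So P = [[1, 2, 3, 4, 6, 7], [5]], Q = [[1, 2, 4, 5, 6, 7], [3]].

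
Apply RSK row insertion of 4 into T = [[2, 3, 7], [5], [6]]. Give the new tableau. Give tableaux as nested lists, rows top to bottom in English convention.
In row 1, 4 replaces 7 (the leftmost entry greater than 4); 7 is bumped to row 2. 7 is appended to row 2. The new tableau is [[2, 3, 4], [5, 7], [6]].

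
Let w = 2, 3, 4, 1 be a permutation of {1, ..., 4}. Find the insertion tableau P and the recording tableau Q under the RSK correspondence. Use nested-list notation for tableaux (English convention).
Insert each entry of the permutation into P by Schensted row insertion, recording in Q the position of each new cell.

After inserting 2: P = [[2]].
After inserting 3: P = [[2, 3]].
After inserting 4: P = [[2, 3, 4]].
After inserting 1: P = [[1, 3, 4], [2]].

So P = [[1, 3, 4], [2]], Q = [[1, 2, 3], [4]].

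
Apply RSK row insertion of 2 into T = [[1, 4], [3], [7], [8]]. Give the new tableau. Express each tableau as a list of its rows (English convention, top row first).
[[1, 2], [3, 4], [7], [8]]

In row 1, 2 replaces 4 (the leftmost entry greater than 2); 4 is bumped to row 2. 4 is appended to row 2. The new tableau is [[1, 2], [3, 4], [7], [8]].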